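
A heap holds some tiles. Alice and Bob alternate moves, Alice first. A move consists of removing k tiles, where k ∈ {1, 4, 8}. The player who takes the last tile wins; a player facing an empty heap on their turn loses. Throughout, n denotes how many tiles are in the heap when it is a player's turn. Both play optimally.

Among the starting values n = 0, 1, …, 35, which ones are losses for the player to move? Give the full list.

Work bottom-up. With no move the player to move loses. Otherwise the position is W if at least one move leads to an L position for the opponent, and L if every move leads to a W.
n=0: no move → L
n=1: →0(L), so W
n=2: →1(W) only, which is W, so L
n=3: →2(L), so W
n=4: →0(L), so W
n=5: →4(W), 1(W) — all W, so L
n=6: →5(L), so W
n=7: →6(W), 3(W) — all W, so L
n=8: →7(L), so W
n=9: →5(L), so W
n=10: →2(L), so W
n=11: →7(L), so W
n=12: →11(W), 8(W), 4(W) — all W, so L
n=13: →12(L), so W
n=14: →13(W), 10(W), 6(W) — all W, so L
n=15: →14(L), so W
n=16: →12(L), so W
n=17: →16(W), 13(W), 9(W) — all W, so L
n=18: →17(L), so W
n=19: →18(W), 15(W), 11(W) — all W, so L
n=20: →19(L), so W
n=21: →17(L), so W
n=22: →14(L), so W
n=23: →19(L), so W
n=24: →23(W), 20(W), 16(W) — all W, so L
n=25: →24(L), so W
n=26: →25(W), 22(W), 18(W) — all W, so L
n=27: →26(L), so W
n=28: →24(L), so W
n=29: →28(W), 25(W), 21(W) — all W, so L
n=30: →29(L), so W
n=31: →30(W), 27(W), 23(W) — all W, so L
n=32: →31(L), so W
n=33: →29(L), so W
n=34: →26(L), so W
n=35: →31(L), so W
Reading off the rows marked L gives the requested list; there are 12 such values of n.

0, 2, 5, 7, 12, 14, 17, 19, 24, 26, 29, 31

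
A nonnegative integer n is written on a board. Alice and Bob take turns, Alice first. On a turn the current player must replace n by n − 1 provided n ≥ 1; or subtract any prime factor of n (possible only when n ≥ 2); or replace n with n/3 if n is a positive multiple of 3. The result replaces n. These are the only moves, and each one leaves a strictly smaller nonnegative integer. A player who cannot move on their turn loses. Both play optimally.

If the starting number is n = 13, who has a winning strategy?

Alice wins.

Classify positions by backward induction: terminal positions (no move available) are L. From any other position, the mover wins iff some move reaches an L.
n=0: no move → L
n=1: W (go to 0, an L position)
n=2: W (go to 0, an L position)
n=3: W (go to 0, an L position)
n=4: L (options 2(W), 3(W) are all W)
n=5: W (go to 0, an L position)
n=6: W (go to 4, an L position)
n=7: W (go to 0, an L position)
n=8: L (options 6(W), 7(W) are all W)
n=9: W (go to 8, an L position)
n=10: W (go to 8, an L position)
n=11: W (go to 0, an L position)
n=12: W (go to 4, an L position)
n=13: W (go to 0, an L position)
The starting position 13 is W: Alice should move to 0, handing over an L position.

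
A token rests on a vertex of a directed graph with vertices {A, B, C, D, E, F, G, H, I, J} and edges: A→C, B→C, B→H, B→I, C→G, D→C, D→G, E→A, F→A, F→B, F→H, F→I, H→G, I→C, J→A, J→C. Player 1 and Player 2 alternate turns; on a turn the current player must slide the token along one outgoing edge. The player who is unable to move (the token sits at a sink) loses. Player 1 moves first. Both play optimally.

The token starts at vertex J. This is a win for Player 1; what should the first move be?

Move to A.

Work bottom-up. With no move the player to move loses. Otherwise the position is W if at least one move leads to an L position for the opponent, and L if every move leads to a W.
Every edge goes from a vertex to one that appears earlier in the order G, C, D, H, A, I, E, J, B, F, so processing vertices in that order labels each vertex after all of its successors.
G: no outgoing edge → L
C: W (go to G, an L position)
D: W (go to G, an L position)
H: W (go to G, an L position)
A: L (sole option C(W) is W)
I: L (sole option C(W) is W)
E: W (go to A, an L position)
J: W (go to A, an L position)
B: W (go to I, an L position)
F: W (go to I, an L position)
From J, the L positions reachable in one move are: A.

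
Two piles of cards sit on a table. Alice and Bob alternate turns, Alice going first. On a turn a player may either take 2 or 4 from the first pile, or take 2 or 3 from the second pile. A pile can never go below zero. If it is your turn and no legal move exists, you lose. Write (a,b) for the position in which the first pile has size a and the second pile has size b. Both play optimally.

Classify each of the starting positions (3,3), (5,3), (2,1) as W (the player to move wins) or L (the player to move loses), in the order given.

(3,3): L, (5,3): W, (2,1): W

Positions with no move are L. A position that does have a move is losing for the player to move precisely when every available move leads to a winning position for the opponent. Fill in the labels:
No move ever increases a pile, so every position that can arise here has a ≤ 5 and b ≤ 3; it is enough to label the cells with 0 ≤ a ≤ 5 and 0 ≤ b ≤ 3.
Every move lowers a or b (never raises either), so fill the grid row by row in increasing a, and left to right within a row: each cell's successors are then already labelled.
      b=0  b=1  b=2  b=3
a=0:    L    L    W    W
a=1:    L    L    W    W
a=2:    W    W    L    L
a=3:    W    W    L    L
a=4:    W    W    W    W
a=5:    W    W    W    W
Cells with no legal move (terminal, hence L): (0,0), (0,1), (1,0), (1,1).
The remaining L cells, each justified by listing all of its moves:
(2,2): only reaches (0,2)(W), (2,0)(W), all W → L
(2,3): only reaches (0,3)(W), (2,1)(W), (2,0)(W), all W → L
(3,2): only reaches (1,2)(W), (3,0)(W), all W → L
(3,3): only reaches (1,3)(W), (3,1)(W), (3,0)(W), all W → L
Every other cell has at least one move into one of the L cells above, so it is W.
(3,3): one of the L cells justified above, so L
(5,3): the move to (3,3) reaches an L cell, so W
(2,1): the move to (0,1) reaches an L cell, so W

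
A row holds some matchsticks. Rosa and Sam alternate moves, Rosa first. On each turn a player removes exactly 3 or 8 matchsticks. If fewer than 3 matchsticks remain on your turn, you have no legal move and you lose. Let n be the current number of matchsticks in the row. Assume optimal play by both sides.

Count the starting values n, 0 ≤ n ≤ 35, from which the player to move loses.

18

Positions with no move are L. A position that does have a move is losing for the player to move precisely when every available move leads to a winning position for the opponent. Fill in the labels:
n=0: no move → L
n=1: no move → L
n=2: no move → L
n=3: W (go to 0, an L position)
n=4: W (go to 1, an L position)
n=5: W (go to 2, an L position)
n=6: L (sole option 3(W) is W)
n=7: L (sole option 4(W) is W)
n=8: W (go to 0, an L position)
n=9: W (go to 6, an L position)
n=10: W (go to 7, an L position)
n=11: L (options 8(W), 3(W) are all W)
n=12: L (options 9(W), 4(W) are all W)
n=13: L (options 10(W), 5(W) are all W)
n=14: W (go to 11, an L position)
n=15: W (go to 12, an L position)
n=16: W (go to 13, an L position)
n=17: L (options 14(W), 9(W) are all W)
n=18: L (options 15(W), 10(W) are all W)
n=19: W (go to 11, an L position)
n=20: W (go to 17, an L position)
n=21: W (go to 18, an L position)
n=22: L (options 19(W), 14(W) are all W)
n=23: L (options 20(W), 15(W) are all W)
n=24: L (options 21(W), 16(W) are all W)
n=25: W (go to 22, an L position)
n=26: W (go to 23, an L position)
n=27: W (go to 24, an L position)
n=28: L (options 25(W), 20(W) are all W)
n=29: L (options 26(W), 21(W) are all W)
n=30: W (go to 22, an L position)
n=31: W (go to 28, an L position)
n=32: W (go to 29, an L position)
n=33: L (options 30(W), 25(W) are all W)
n=34: L (options 31(W), 26(W) are all W)
n=35: L (options 32(W), 27(W) are all W)
L entries with 0 ≤ n ≤ 35: n = 0, 1, 2, 6, 7, 11, 12, 13, 17, 18, 22, 23, 24, 28, 29, 33, 34, 35; that makes 18.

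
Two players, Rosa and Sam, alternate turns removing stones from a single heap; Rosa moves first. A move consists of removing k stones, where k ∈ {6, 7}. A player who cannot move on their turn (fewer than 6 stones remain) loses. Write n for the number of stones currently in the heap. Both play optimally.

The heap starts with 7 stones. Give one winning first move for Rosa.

Compute win/loss labels from the base case upward. A position with no move is L. Any other position is W if it can reach an L in one move, else L.
n=0: no move → L
n=1: no move → L
n=2: no move → L
n=3: no move → L
n=4: no move → L
n=5: no move → L
n=6: can move to 0, which is L ⇒ W
n=7: can move to 1, which is L ⇒ W
From 7, the L positions reachable in one move are: 1, 0. Any move reaching one of these is winning.

Remove 6, leaving 1.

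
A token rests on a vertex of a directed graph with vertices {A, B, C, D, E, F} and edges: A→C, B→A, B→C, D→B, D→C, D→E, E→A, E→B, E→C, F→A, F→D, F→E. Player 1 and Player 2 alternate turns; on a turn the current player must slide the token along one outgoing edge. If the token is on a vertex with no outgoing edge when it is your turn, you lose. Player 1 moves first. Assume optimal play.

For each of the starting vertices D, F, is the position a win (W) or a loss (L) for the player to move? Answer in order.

Build the W/L table. Terminal = L. A non-terminal position is W if it has a move to some L; otherwise it is L.
Every edge goes from a vertex to one that appears earlier in the order C, A, B, E, D, F, so processing vertices in that order labels each vertex after all of its successors.
C: no outgoing edge → L
A: reaches L-position C → W
B: reaches L-position C → W
E: reaches L-position C → W
D: reaches L-position C → W
F: only reaches D(W), E(W), A(W), all W → L

D: W, F: L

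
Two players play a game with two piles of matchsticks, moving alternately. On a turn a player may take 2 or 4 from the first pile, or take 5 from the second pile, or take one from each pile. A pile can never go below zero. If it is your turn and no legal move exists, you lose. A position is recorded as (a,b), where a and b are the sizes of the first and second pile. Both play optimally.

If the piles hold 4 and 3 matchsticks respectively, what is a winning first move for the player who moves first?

Move to (0,3).

Use the standard recursion: the mover loses at a terminal position; elsewhere, the mover wins exactly when some move hands the opponent an L position.
No move ever increases a pile, so every position that can arise here has a ≤ 4 and b ≤ 3; it is enough to label the cells with 0 ≤ a ≤ 4 and 0 ≤ b ≤ 3.
Every move lowers a or b (never raises either), so fill the grid row by row in increasing a, and left to right within a row: each cell's successors are then already labelled.
      b=0  b=1  b=2  b=3
a=0:    L    L    L    L
a=1:    L    W    W    W
a=2:    W    W    W    W
a=3:    W    L    L    L
a=4:    W    W    W    W
Cells with no legal move (terminal, hence L): (0,0), (0,1), (0,2), (0,3), (1,0).
The remaining L cells, each justified by listing all of its moves:
(3,1): →(1,1)(W), (2,0)(W) — all W, so L
(3,2): →(1,2)(W), (2,1)(W) — all W, so L
(3,3): →(1,3)(W), (2,2)(W) — all W, so L
Every other cell has at least one move into one of the L cells above, so it is W.
From (4,3), the L positions reachable in one move are: (0,3), (3,2). Any move reaching one of these is winning.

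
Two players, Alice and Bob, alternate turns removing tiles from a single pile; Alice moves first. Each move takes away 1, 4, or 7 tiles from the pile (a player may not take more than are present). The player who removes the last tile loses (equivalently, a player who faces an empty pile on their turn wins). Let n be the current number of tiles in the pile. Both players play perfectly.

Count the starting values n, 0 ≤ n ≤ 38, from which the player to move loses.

15

Build the W/L table. Terminal = W. A non-terminal position is W if it has a move to some L; otherwise it is L.
n=0: no move; the opponent has just taken the last tile and therefore loses → W
n=1: L (sole option 0(W) is W)
n=2: W (go to 1, an L position)
n=3: L (sole option 2(W) is W)
n=4: W (go to 3, an L position)
n=5: W (go to 1, an L position)
n=6: L (options 5(W), 2(W) are all W)
n=7: W (go to 6, an L position)
n=8: W (go to 1, an L position)
n=9: L (options 8(W), 5(W), 2(W) are all W)
n=10: W (go to 9, an L position)
n=11: L (options 10(W), 7(W), 4(W) are all W)
n=12: W (go to 11, an L position)
n=13: W (go to 9, an L position)
n=14: L (options 13(W), 10(W), 7(W) are all W)
n=15: W (go to 14, an L position)
n=16: W (go to 9, an L position)
n=17: L (options 16(W), 13(W), 10(W) are all W)
n=18: W (go to 17, an L position)
n=19: L (options 18(W), 15(W), 12(W) are all W)
n=20: W (go to 19, an L position)
n=21: W (go to 17, an L position)
n=22: L (options 21(W), 18(W), 15(W) are all W)
n=23: W (go to 22, an L position)
n=24: W (go to 17, an L position)
n=25: L (options 24(W), 21(W), 18(W) are all W)
n=26: W (go to 25, an L position)
n=27: L (options 26(W), 23(W), 20(W) are all W)
n=28: W (go to 27, an L position)
n=29: W (go to 25, an L position)
n=30: L (options 29(W), 26(W), 23(W) are all W)
n=31: W (go to 30, an L position)
n=32: W (go to 25, an L position)
n=33: L (options 32(W), 29(W), 26(W) are all W)
n=34: W (go to 33, an L position)
n=35: L (options 34(W), 31(W), 28(W) are all W)
n=36: W (go to 35, an L position)
n=37: W (go to 33, an L position)
n=38: L (options 37(W), 34(W), 31(W) are all W)
L entries with 0 ≤ n ≤ 38: n = 1, 3, 6, 9, 11, 14, 17, 19, 22, 25, 27, 30, 33, 35, 38; that makes 15.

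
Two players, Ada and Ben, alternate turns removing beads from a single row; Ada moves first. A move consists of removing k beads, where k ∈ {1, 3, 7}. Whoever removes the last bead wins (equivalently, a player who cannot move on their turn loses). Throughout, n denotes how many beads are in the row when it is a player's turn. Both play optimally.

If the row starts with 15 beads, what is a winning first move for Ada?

Remove 1, leaving 14.

Positions with no move are L. A position that does have a move is losing for the player to move precisely when every available move leads to a winning position for the opponent. Fill in the labels:
n=0: no move → L
n=1: →0(L), so W
n=2: →1(W) only, which is W, so L
n=3: →2(L), so W
n=4: →3(W), 1(W) — all W, so L
n=5: →4(L), so W
n=6: →5(W), 3(W) — all W, so L
n=7: →6(L), so W
n=8: →7(W), 5(W), 1(W) — all W, so L
n=9: →8(L), so W
n=10: →9(W), 7(W), 3(W) — all W, so L
n=11: →10(L), so W
n=12: →11(W), 9(W), 5(W) — all W, so L
n=13: →12(L), so W
n=14: →13(W), 11(W), 7(W) — all W, so L
n=15: →14(L), so W
From 15, the L positions reachable in one move are: 14, 12, 8. Any move reaching one of these is winning.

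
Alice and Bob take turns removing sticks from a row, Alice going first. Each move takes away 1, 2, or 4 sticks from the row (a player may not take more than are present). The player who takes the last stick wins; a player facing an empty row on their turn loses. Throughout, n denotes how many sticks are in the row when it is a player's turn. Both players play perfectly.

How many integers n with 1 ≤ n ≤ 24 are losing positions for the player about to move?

8

Label each position W (a win for the player to move) or L (a loss). A position with no legal move is L; any other position is W exactly when some move reaches an L, and L when every move reaches a W.
n=0: no move → L
n=1: can move to 0, which is L ⇒ W
n=2: can move to 0, which is L ⇒ W
n=3: moves to 2(W), 1(W); every one is W ⇒ L
n=4: can move to 3, which is L ⇒ W
n=5: can move to 3, which is L ⇒ W
n=6: moves to 5(W), 4(W), 2(W); every one is W ⇒ L
n=7: can move to 6, which is L ⇒ W
n=8: can move to 6, which is L ⇒ W
n=9: moves to 8(W), 7(W), 5(W); every one is W ⇒ L
n=10: can move to 9, which is L ⇒ W
n=11: can move to 9, which is L ⇒ W
n=12: moves to 11(W), 10(W), 8(W); every one is W ⇒ L
n=13: can move to 12, which is L ⇒ W
n=14: can move to 12, which is L ⇒ W
n=15: moves to 14(W), 13(W), 11(W); every one is W ⇒ L
n=16: can move to 15, which is L ⇒ W
n=17: can move to 15, which is L ⇒ W
n=18: moves to 17(W), 16(W), 14(W); every one is W ⇒ L
n=19: can move to 18, which is L ⇒ W
n=20: can move to 18, which is L ⇒ W
n=21: moves to 20(W), 19(W), 17(W); every one is W ⇒ L
n=22: can move to 21, which is L ⇒ W
n=23: can move to 21, which is L ⇒ W
n=24: moves to 23(W), 22(W), 20(W); every one is W ⇒ L
L entries with 1 ≤ n ≤ 24 (n=0 is outside the asked range and is not counted): n = 3, 6, 9, 12, 15, 18, 21, 24; that makes 8.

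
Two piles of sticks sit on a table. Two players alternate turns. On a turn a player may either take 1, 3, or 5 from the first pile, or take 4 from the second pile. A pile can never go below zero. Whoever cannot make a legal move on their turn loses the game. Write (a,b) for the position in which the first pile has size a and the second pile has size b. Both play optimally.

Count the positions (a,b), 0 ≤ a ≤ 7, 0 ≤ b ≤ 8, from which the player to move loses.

36

Positions with no move are L. A position that does have a move is losing for the player to move precisely when every available move leads to a winning position for the opponent. Fill in the labels:
Every move lowers a or b (never raises either), so fill the grid row by row in increasing a, and left to right within a row: each cell's successors are then already labelled.
      b=0  b=1  b=2  b=3  b=4  b=5  b=6  b=7  b=8
a=0:    L    L    L    L    W    W    W    W    L
a=1:    W    W    W    W    L    L    L    L    W
a=2:    L    L    L    L    W    W    W    W    L
a=3:    W    W    W    W    L    L    L    L    W
a=4:    L    L    L    L    W    W    W    W    L
a=5:    W    W    W    W    L    L    L    L    W
a=6:    L    L    L    L    W    W    W    W    L
a=7:    W    W    W    W    L    L    L    L    W
Cells with no legal move (terminal, hence L): (0,0), (0,1), (0,2), (0,3).
The remaining L cells, each justified by listing all of its moves:
(0,8): only reaches (0,4)(W), which is W → L
(1,4): only reaches (0,4)(W), (1,0)(W), all W → L
(1,5): only reaches (0,5)(W), (1,1)(W), all W → L
(1,6): only reaches (0,6)(W), (1,2)(W), all W → L
(1,7): only reaches (0,7)(W), (1,3)(W), all W → L
(2,0): only reaches (1,0)(W), which is W → L
(2,1): only reaches (1,1)(W), which is W → L
(2,2): only reaches (1,2)(W), which is W → L
(2,3): only reaches (1,3)(W), which is W → L
(2,8): only reaches (1,8)(W), (2,4)(W), all W → L
(3,4): only reaches (2,4)(W), (0,4)(W), (3,0)(W), all W → L
(3,5): only reaches (2,5)(W), (0,5)(W), (3,1)(W), all W → L
(3,6): only reaches (2,6)(W), (0,6)(W), (3,2)(W), all W → L
(3,7): only reaches (2,7)(W), (0,7)(W), (3,3)(W), all W → L
(4,0): only reaches (3,0)(W), (1,0)(W), all W → L
(4,1): only reaches (3,1)(W), (1,1)(W), all W → L
(4,2): only reaches (3,2)(W), (1,2)(W), all W → L
(4,3): only reaches (3,3)(W), (1,3)(W), all W → L
(4,8): only reaches (3,8)(W), (1,8)(W), (4,4)(W), all W → L
(5,4): only reaches (4,4)(W), (2,4)(W), (0,4)(W), (5,0)(W), all W → L
(5,5): only reaches (4,5)(W), (2,5)(W), (0,5)(W), (5,1)(W), all W → L
(5,6): only reaches (4,6)(W), (2,6)(W), (0,6)(W), (5,2)(W), all W → L
(5,7): only reaches (4,7)(W), (2,7)(W), (0,7)(W), (5,3)(W), all W → L
(6,0): only reaches (5,0)(W), (3,0)(W), (1,0)(W), all W → L
(6,1): only reaches (5,1)(W), (3,1)(W), (1,1)(W), all W → L
(6,2): only reaches (5,2)(W), (3,2)(W), (1,2)(W), all W → L
(6,3): only reaches (5,3)(W), (3,3)(W), (1,3)(W), all W → L
(6,8): only reaches (5,8)(W), (3,8)(W), (1,8)(W), (6,4)(W), all W → L
(7,4): only reaches (6,4)(W), (4,4)(W), (2,4)(W), (7,0)(W), all W → L
(7,5): only reaches (6,5)(W), (4,5)(W), (2,5)(W), (7,1)(W), all W → L
(7,6): only reaches (6,6)(W), (4,6)(W), (2,6)(W), (7,2)(W), all W → L
(7,7): only reaches (6,7)(W), (4,7)(W), (2,7)(W), (7,3)(W), all W → L
Every other cell has at least one move into one of the L cells above, so it is W.
L cells per row: a=0: 5, a=1: 4, a=2: 5, a=3: 4, a=4: 5, a=5: 4, a=6: 5, a=7: 4; total 36.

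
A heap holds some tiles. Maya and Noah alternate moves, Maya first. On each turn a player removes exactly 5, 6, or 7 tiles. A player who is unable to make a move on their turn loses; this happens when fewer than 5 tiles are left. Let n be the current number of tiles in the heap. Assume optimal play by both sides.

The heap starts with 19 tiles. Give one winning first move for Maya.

Use the standard recursion: the mover loses at a terminal position; elsewhere, the mover wins exactly when some move hands the opponent an L position.
n=0: no move → L
n=1: no move → L
n=2: no move → L
n=3: no move → L
n=4: no move → L
n=5: can move to 0, which is L ⇒ W
n=6: can move to 1, which is L ⇒ W
n=7: can move to 2, which is L ⇒ W
n=8: can move to 3, which is L ⇒ W
n=9: can move to 4, which is L ⇒ W
n=10: can move to 4, which is L ⇒ W
n=11: can move to 4, which is L ⇒ W
n=12: moves to 7(W), 6(W), 5(W); every one is W ⇒ L
n=13: moves to 8(W), 7(W), 6(W); every one is W ⇒ L
n=14: moves to 9(W), 8(W), 7(W); every one is W ⇒ L
n=15: moves to 10(W), 9(W), 8(W); every one is W ⇒ L
n=16: moves to 11(W), 10(W), 9(W); every one is W ⇒ L
n=17: can move to 12, which is L ⇒ W
n=18: can move to 13, which is L ⇒ W
n=19: can move to 14, which is L ⇒ W
From 19, the L positions reachable in one move are: 14, 13, 12. Any move reaching one of these is winning.

Remove 5, leaving 14.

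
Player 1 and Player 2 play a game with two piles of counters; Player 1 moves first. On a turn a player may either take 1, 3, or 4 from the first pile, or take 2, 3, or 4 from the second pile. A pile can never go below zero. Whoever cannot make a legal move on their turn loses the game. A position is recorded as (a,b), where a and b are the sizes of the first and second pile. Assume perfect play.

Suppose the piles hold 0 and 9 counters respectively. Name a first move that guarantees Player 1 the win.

Move to (0,7).

Compute win/loss labels from the base case upward. A position with no move is L. Any other position is W if it can reach an L in one move, else L.
No move ever increases a pile, so every position that can arise here has a ≤ 0 and b ≤ 9; it is enough to label the cells with 0 ≤ a ≤ 0 and 0 ≤ b ≤ 9.
Every move lowers a or b (never raises either), so fill the grid row by row in increasing a, and left to right within a row: each cell's successors are then already labelled.
      b=0  b=1  b=2  b=3  b=4  b=5  b=6  b=7  b=8  b=9
a=0:    L    L    W    W    W    W    L    L    W    W
Cells with no legal move (terminal, hence L): (0,0), (0,1).
The remaining L cells, each justified by listing all of its moves:
(0,6): only reaches (0,4)(W), (0,3)(W), (0,2)(W), all W → L
(0,7): only reaches (0,5)(W), (0,4)(W), (0,3)(W), all W → L
Every other cell has at least one move into one of the L cells above, so it is W.
From (0,9), the L positions reachable in one move are: (0,7), (0,6). Any move reaching one of these is winning.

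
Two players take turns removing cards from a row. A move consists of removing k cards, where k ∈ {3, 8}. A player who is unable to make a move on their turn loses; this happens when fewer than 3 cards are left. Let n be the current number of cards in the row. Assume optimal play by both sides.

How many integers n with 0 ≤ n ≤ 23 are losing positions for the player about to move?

Build the W/L table. Terminal = L. A non-terminal position is W if it has a move to some L; otherwise it is L.
n=0: no move → L
n=1: no move → L
n=2: no move → L
n=3: reaches L-position 0 → W
n=4: reaches L-position 1 → W
n=5: reaches L-position 2 → W
n=6: only reaches 3(W), which is W → L
n=7: only reaches 4(W), which is W → L
n=8: reaches L-position 0 → W
n=9: reaches L-position 6 → W
n=10: reaches L-position 7 → W
n=11: only reaches 8(W), 3(W), all W → L
n=12: only reaches 9(W), 4(W), all W → L
n=13: only reaches 10(W), 5(W), all W → L
n=14: reaches L-position 11 → W
n=15: reaches L-position 12 → W
n=16: reaches L-position 13 → W
n=17: only reaches 14(W), 9(W), all W → L
n=18: only reaches 15(W), 10(W), all W → L
n=19: reaches L-position 11 → W
n=20: reaches L-position 17 → W
n=21: reaches L-position 18 → W
n=22: only reaches 19(W), 14(W), all W → L
n=23: only reaches 20(W), 15(W), all W → L
L entries with 0 ≤ n ≤ 23: n = 0, 1, 2, 6, 7, 11, 12, 13, 17, 18, 22, 23; that makes 12.

12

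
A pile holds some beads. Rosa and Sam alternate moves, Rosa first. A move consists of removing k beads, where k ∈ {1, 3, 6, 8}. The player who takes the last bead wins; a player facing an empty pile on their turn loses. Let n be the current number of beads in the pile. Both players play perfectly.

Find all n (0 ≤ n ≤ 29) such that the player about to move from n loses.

Build the W/L table. Terminal = L. A non-terminal position is W if it has a move to some L; otherwise it is L.
n=0: no move → L
n=1: W (go to 0, an L position)
n=2: L (sole option 1(W) is W)
n=3: W (go to 2, an L position)
n=4: L (options 3(W), 1(W) are all W)
n=5: W (go to 4, an L position)
n=6: W (go to 0, an L position)
n=7: W (go to 4, an L position)
n=8: W (go to 2, an L position)
n=9: L (options 8(W), 6(W), 3(W), 1(W) are all W)
n=10: W (go to 9, an L position)
n=11: L (options 10(W), 8(W), 5(W), 3(W) are all W)
n=12: W (go to 11, an L position)
n=13: L (options 12(W), 10(W), 7(W), 5(W) are all W)
n=14: W (go to 13, an L position)
n=15: W (go to 9, an L position)
n=16: W (go to 13, an L position)
n=17: W (go to 11, an L position)
n=18: L (options 17(W), 15(W), 12(W), 10(W) are all W)
n=19: W (go to 18, an L position)
n=20: L (options 19(W), 17(W), 14(W), 12(W) are all W)
n=21: W (go to 20, an L position)
n=22: L (options 21(W), 19(W), 16(W), 14(W) are all W)
n=23: W (go to 22, an L position)
n=24: W (go to 18, an L position)
n=25: W (go to 22, an L position)
n=26: W (go to 20, an L position)
n=27: L (options 26(W), 24(W), 21(W), 19(W) are all W)
n=28: W (go to 27, an L position)
n=29: L (options 28(W), 26(W), 23(W), 21(W) are all W)
Reading off the rows marked L gives the requested list; there are 11 such values of n.

0, 2, 4, 9, 11, 13, 18, 20, 22, 27, 29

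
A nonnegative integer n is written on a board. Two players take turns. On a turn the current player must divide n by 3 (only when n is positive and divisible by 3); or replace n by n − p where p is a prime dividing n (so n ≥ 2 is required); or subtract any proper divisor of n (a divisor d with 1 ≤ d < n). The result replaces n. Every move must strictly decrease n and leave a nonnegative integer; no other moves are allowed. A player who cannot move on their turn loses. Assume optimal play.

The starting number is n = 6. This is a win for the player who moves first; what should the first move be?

Move to 4.

Build the W/L table. Terminal = L. A non-terminal position is W if it has a move to some L; otherwise it is L.
n=0: no move → L
n=1: no move → L
n=2: →0(L), so W
n=3: →0(L), so W
n=4: →2(W), 3(W) — all W, so L
n=5: →0(L), so W
n=6: →4(L), so W
From 6, the L positions reachable in one move are: 4.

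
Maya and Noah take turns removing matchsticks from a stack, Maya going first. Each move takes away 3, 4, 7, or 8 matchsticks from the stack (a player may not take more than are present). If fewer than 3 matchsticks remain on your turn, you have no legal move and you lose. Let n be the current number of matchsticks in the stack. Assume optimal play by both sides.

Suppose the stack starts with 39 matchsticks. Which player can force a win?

Maya wins.

Positions with no move are L. A position that does have a move is losing for the player to move precisely when every available move leads to a winning position for the opponent. Fill in the labels:
n=0: no move → L
n=1: no move → L
n=2: no move → L
n=3: →0(L), so W
n=4: →1(L), so W
n=5: →2(L), so W
n=6: →2(L), so W
n=7: →0(L), so W
n=8: →1(L), so W
n=9: →2(L), so W
n=10: →2(L), so W
n=11: →8(W), 7(W), 4(W), 3(W) — all W, so L
n=12: →9(W), 8(W), 5(W), 4(W) — all W, so L
n=13: →10(W), 9(W), 6(W), 5(W) — all W, so L
n=14: →11(L), so W
n=15: →12(L), so W
n=16: →13(L), so W
n=17: →13(L), so W
n=18: →11(L), so W
n=19: →12(L), so W
n=20: →13(L), so W
n=21: →13(L), so W
n=22: →19(W), 18(W), 15(W), 14(W) — all W, so L
n=23: →20(W), 19(W), 16(W), 15(W) — all W, so L
n=24: →21(W), 20(W), 17(W), 16(W) — all W, so L
n=25: →22(L), so W
n=26: →23(L), so W
n=27: →24(L), so W
n=28: →24(L), so W
n=29: →22(L), so W
n=30: →23(L), so W
n=31: →24(L), so W
n=32: →24(L), so W
n=33: →30(W), 29(W), 26(W), 25(W) — all W, so L
n=34: →31(W), 30(W), 27(W), 26(W) — all W, so L
n=35: →32(W), 31(W), 28(W), 27(W) — all W, so L
n=36: →33(L), so W
n=37: →34(L), so W
n=38: →35(L), so W
n=39: →35(L), so W
The starting position 39 is W: Maya should remove 4, leaving 35, handing over an L position.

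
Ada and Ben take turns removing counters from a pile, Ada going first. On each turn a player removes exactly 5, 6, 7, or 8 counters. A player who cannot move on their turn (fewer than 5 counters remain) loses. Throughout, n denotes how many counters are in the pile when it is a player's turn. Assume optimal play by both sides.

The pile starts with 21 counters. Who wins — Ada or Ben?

Classify positions by backward induction: terminal positions (no move available) are L. From any other position, the mover wins iff some move reaches an L.
n=0: no move → L
n=1: no move → L
n=2: no move → L
n=3: no move → L
n=4: no move → L
n=5: can move to 0, which is L ⇒ W
n=6: can move to 1, which is L ⇒ W
n=7: can move to 2, which is L ⇒ W
n=8: can move to 3, which is L ⇒ W
n=9: can move to 4, which is L ⇒ W
n=10: can move to 4, which is L ⇒ W
n=11: can move to 4, which is L ⇒ W
n=12: can move to 4, which is L ⇒ W
n=13: moves to 8(W), 7(W), 6(W), 5(W); every one is W ⇒ L
n=14: moves to 9(W), 8(W), 7(W), 6(W); every one is W ⇒ L
n=15: moves to 10(W), 9(W), 8(W), 7(W); every one is W ⇒ L
n=16: moves to 11(W), 10(W), 9(W), 8(W); every one is W ⇒ L
n=17: moves to 12(W), 11(W), 10(W), 9(W); every one is W ⇒ L
n=18: can move to 13, which is L ⇒ W
n=19: can move to 14, which is L ⇒ W
n=20: can move to 15, which is L ⇒ W
n=21: can move to 16, which is L ⇒ W
From 21 Ada can remove 5, leaving 16, reaching an L position.

Ada wins.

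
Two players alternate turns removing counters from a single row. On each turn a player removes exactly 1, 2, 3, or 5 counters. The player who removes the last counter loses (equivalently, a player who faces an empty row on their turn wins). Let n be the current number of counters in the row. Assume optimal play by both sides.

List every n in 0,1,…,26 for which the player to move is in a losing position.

1, 5, 9, 13, 17, 21, 25

Build the W/L table. Terminal = W. A non-terminal position is W if it has a move to some L; otherwise it is L.
n=0: no move; the opponent has just taken the last counter and therefore loses → W
n=1: only reaches 0(W), which is W → L
n=2: reaches L-position 1 → W
n=3: reaches L-position 1 → W
n=4: reaches L-position 1 → W
n=5: only reaches 4(W), 3(W), 2(W), 0(W), all W → L
n=6: reaches L-position 5 → W
n=7: reaches L-position 5 → W
n=8: reaches L-position 5 → W
n=9: only reaches 8(W), 7(W), 6(W), 4(W), all W → L
n=10: reaches L-position 9 → W
n=11: reaches L-position 9 → W
n=12: reaches L-position 9 → W
n=13: only reaches 12(W), 11(W), 10(W), 8(W), all W → L
n=14: reaches L-position 13 → W
n=15: reaches L-position 13 → W
n=16: reaches L-position 13 → W
n=17: only reaches 16(W), 15(W), 14(W), 12(W), all W → L
n=18: reaches L-position 17 → W
n=19: reaches L-position 17 → W
n=20: reaches L-position 17 → W
n=21: only reaches 20(W), 19(W), 18(W), 16(W), all W → L
n=22: reaches L-position 21 → W
n=23: reaches L-position 21 → W
n=24: reaches L-position 21 → W
n=25: only reaches 24(W), 23(W), 22(W), 20(W), all W → L
n=26: reaches L-position 25 → W
Reading off the rows marked L gives the requested list; there are 7 such values of n.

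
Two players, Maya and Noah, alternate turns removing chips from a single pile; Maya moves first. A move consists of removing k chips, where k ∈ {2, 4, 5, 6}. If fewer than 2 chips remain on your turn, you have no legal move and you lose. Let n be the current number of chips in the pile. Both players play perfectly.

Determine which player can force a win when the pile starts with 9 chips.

Build the W/L table. Terminal = L. A non-terminal position is W if it has a move to some L; otherwise it is L.
n=0: no move → L
n=1: no move → L
n=2: reaches L-position 0 → W
n=3: reaches L-position 1 → W
n=4: reaches L-position 0 → W
n=5: reaches L-position 1 → W
n=6: reaches L-position 1 → W
n=7: reaches L-position 1 → W
n=8: only reaches 6(W), 4(W), 3(W), 2(W), all W → L
n=9: only reaches 7(W), 5(W), 4(W), 3(W), all W → L
The starting position 9 is L: whatever Maya does, the opponent receives a W position.

Noah wins.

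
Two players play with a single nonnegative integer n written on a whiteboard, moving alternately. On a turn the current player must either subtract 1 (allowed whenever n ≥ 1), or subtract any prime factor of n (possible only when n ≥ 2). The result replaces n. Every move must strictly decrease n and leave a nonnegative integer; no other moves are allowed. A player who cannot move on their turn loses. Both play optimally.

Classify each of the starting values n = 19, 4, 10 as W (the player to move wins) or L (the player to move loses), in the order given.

Work bottom-up. With no move the player to move loses. Otherwise the position is W if at least one move leads to an L position for the opponent, and L if every move leads to a W.
n=0: no move → L
n=1: W (go to 0, an L position)
n=2: W (go to 0, an L position)
n=3: W (go to 0, an L position)
n=4: L (options 2(W), 3(W) are all W)
n=5: W (go to 0, an L position)
n=6: W (go to 4, an L position)
n=7: W (go to 0, an L position)
n=8: L (options 6(W), 7(W) are all W)
n=9: W (go to 8, an L position)
n=10: W (go to 8, an L position)
n=11: W (go to 0, an L position)
n=12: L (options 9(W), 10(W), 11(W) are all W)
n=13: W (go to 0, an L position)
n=14: W (go to 12, an L position)
n=15: W (go to 12, an L position)
n=16: L (options 14(W), 15(W) are all W)
n=17: W (go to 0, an L position)
n=18: W (go to 16, an L position)
n=19: W (go to 0, an L position)

19: W, 4: L, 10: W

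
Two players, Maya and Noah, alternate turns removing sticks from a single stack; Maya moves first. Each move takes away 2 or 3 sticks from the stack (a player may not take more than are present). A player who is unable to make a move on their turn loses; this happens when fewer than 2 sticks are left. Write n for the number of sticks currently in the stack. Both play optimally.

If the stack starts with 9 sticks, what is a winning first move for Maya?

Remove 3, leaving 6.

Use the standard recursion: the mover loses at a terminal position; elsewhere, the mover wins exactly when some move hands the opponent an L position.
n=0: no move → L
n=1: no move → L
n=2: reaches L-position 0 → W
n=3: reaches L-position 1 → W
n=4: reaches L-position 1 → W
n=5: only reaches 3(W), 2(W), all W → L
n=6: only reaches 4(W), 3(W), all W → L
n=7: reaches L-position 5 → W
n=8: reaches L-position 6 → W
n=9: reaches L-position 6 → W
From 9, the L positions reachable in one move are: 6.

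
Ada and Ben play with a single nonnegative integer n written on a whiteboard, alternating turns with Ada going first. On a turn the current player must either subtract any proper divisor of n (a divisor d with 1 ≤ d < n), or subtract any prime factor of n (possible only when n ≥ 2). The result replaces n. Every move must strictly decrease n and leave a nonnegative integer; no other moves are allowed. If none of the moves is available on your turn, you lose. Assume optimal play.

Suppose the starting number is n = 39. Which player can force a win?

Compute win/loss labels from the base case upward. A position with no move is L. Any other position is W if it can reach an L in one move, else L.
n=0: no move → L
n=1: no move → L
n=2: can move to 0, which is L ⇒ W
n=3: can move to 0, which is L ⇒ W
n=4: moves to 2(W), 3(W); every one is W ⇒ L
n=5: can move to 0, which is L ⇒ W
n=6: can move to 4, which is L ⇒ W
n=7: can move to 0, which is L ⇒ W
n=8: can move to 4, which is L ⇒ W
n=9: moves to 6(W), 8(W); every one is W ⇒ L
n=10: can move to 9, which is L ⇒ W
n=11: can move to 0, which is L ⇒ W
n=12: can move to 9, which is L ⇒ W
n=13: can move to 0, which is L ⇒ W
n=14: moves to 7(W), 12(W), 13(W); every one is W ⇒ L
n=15: can move to 14, which is L ⇒ W
n=16: can move to 14, which is L ⇒ W
n=17: can move to 0, which is L ⇒ W
n=18: can move to 9, which is L ⇒ W
n=19: can move to 0, which is L ⇒ W
n=20: moves to 10(W), 15(W), 16(W), 18(W), 19(W); every one is W ⇒ L
n=21: can move to 14, which is L ⇒ W
n=22: can move to 20, which is L ⇒ W
n=23: can move to 0, which is L ⇒ W
n=24: can move to 20, which is L ⇒ W
n=25: can move to 20, which is L ⇒ W
n=26: moves to 13(W), 24(W), 25(W); every one is W ⇒ L
n=27: can move to 26, which is L ⇒ W
n=28: can move to 14, which is L ⇒ W
n=29: can move to 0, which is L ⇒ W
n=30: can move to 20, which is L ⇒ W
n=31: can move to 0, which is L ⇒ W
n=32: moves to 16(W), 24(W), 28(W), 30(W), 31(W); every one is W ⇒ L
n=33: can move to 32, which is L ⇒ W
n=34: can move to 32, which is L ⇒ W
n=35: moves to 28(W), 30(W), 34(W); every one is W ⇒ L
n=36: can move to 32, which is L ⇒ W
n=37: can move to 0, which is L ⇒ W
n=38: moves to 19(W), 36(W), 37(W); every one is W ⇒ L
n=39: can move to 26, which is L ⇒ W
From 39 Ada can move to 26, reaching an L position.

Ada wins.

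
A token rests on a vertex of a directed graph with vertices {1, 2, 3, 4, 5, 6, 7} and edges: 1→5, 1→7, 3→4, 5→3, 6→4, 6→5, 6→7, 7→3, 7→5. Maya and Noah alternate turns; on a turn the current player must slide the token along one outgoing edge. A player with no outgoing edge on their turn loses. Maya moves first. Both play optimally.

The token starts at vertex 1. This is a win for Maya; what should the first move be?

Move to 5.

Compute win/loss labels from the base case upward. A position with no move is L. Any other position is W if it can reach an L in one move, else L.
Every edge goes from a vertex to one that appears earlier in the order 2, 4, 3, 5, 7, 6, 1, so processing vertices in that order labels each vertex after all of its successors.
2: no outgoing edge → L
4: no outgoing edge → L
3: can move to 4, which is L ⇒ W
5: the only move is to 3(W), a W ⇒ L
7: can move to 5, which is L ⇒ W
6: can move to 5, which is L ⇒ W
1: can move to 5, which is L ⇒ W
From 1, the L positions reachable in one move are: 5.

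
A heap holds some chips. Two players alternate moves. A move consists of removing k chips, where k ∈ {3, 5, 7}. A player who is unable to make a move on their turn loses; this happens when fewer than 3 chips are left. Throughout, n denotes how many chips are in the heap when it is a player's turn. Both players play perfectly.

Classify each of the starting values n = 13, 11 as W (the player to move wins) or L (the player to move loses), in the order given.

13: W, 11: L

Classify positions by backward induction: terminal positions (no move available) are L. From any other position, the mover wins iff some move reaches an L.
n=0: no move → L
n=1: no move → L
n=2: no move → L
n=3: can move to 0, which is L ⇒ W
n=4: can move to 1, which is L ⇒ W
n=5: can move to 2, which is L ⇒ W
n=6: can move to 1, which is L ⇒ W
n=7: can move to 2, which is L ⇒ W
n=8: can move to 1, which is L ⇒ W
n=9: can move to 2, which is L ⇒ W
n=10: moves to 7(W), 5(W), 3(W); every one is W ⇒ L
n=11: moves to 8(W), 6(W), 4(W); every one is W ⇒ L
n=12: moves to 9(W), 7(W), 5(W); every one is W ⇒ L
n=13: can move to 10, which is L ⇒ W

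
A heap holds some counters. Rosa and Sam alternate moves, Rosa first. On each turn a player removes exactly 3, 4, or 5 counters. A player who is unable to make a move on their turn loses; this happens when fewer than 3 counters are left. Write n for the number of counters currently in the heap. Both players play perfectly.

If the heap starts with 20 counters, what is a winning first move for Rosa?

Compute win/loss labels from the base case upward. A position with no move is L. Any other position is W if it can reach an L in one move, else L.
n=0: no move → L
n=1: no move → L
n=2: no move → L
n=3: →0(L), so W
n=4: →1(L), so W
n=5: →2(L), so W
n=6: →2(L), so W
n=7: →2(L), so W
n=8: →5(W), 4(W), 3(W) — all W, so L
n=9: →6(W), 5(W), 4(W) — all W, so L
n=10: →7(W), 6(W), 5(W) — all W, so L
n=11: →8(L), so W
n=12: →9(L), so W
n=13: →10(L), so W
n=14: →10(L), so W
n=15: →10(L), so W
n=16: →13(W), 12(W), 11(W) — all W, so L
n=17: →14(W), 13(W), 12(W) — all W, so L
n=18: →15(W), 14(W), 13(W) — all W, so L
n=19: →16(L), so W
n=20: →17(L), so W
From 20, the L positions reachable in one move are: 17, 16. Any move reaching one of these is winning.

Remove 3, leaving 17.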